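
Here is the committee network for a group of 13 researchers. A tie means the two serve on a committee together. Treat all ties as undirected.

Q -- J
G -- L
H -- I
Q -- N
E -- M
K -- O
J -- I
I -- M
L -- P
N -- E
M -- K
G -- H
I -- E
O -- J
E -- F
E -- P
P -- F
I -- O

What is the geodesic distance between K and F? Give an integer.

3

One shortest route is K – M – E – F, which uses 3 edges, and at distance 2 from K we only reach {E, I, J}, which does not include F. So d(K,F) = 3.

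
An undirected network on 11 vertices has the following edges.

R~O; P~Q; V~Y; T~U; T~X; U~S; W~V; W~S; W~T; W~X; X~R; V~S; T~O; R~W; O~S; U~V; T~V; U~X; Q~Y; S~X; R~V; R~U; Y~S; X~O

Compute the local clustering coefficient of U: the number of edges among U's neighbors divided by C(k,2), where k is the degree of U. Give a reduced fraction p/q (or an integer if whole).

3/5

U's neighbors: R, S, T, V, and X (k = 5).
Possible neighbor pairs: C(5,2) = 10. Edges among them: R–V, R–X, S–V, S–X, T–V, T–X → e = 6.
Clustering(U) = 6/10 = 3/5.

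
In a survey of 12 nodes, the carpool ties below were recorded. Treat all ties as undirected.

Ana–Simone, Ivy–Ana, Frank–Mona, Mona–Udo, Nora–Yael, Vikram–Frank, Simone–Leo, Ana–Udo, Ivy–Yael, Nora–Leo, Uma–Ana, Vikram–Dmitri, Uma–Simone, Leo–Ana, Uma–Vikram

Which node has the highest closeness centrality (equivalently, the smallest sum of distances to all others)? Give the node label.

Ana

Farness (sum of distances to all others) for each node — Ana:19, Dmitri:36, Frank:32, Ivy:26, Leo:25, Mona:29, Nora:32, Simone:23, Udo:25, Uma:22, Vikram:26, Yael:33.
The smallest farness is 19, for Ana, so Ana has the highest closeness.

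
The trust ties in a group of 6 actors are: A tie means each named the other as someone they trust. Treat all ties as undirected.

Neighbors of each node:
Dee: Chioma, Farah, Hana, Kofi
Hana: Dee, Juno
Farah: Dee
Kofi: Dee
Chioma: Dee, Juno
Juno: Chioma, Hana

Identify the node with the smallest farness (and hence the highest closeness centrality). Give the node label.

Farness (sum of distances to all others) for each node — Chioma:8, Dee:6, Farah:10, Hana:8, Juno:10, Kofi:10.
The smallest farness is 6, for Dee, so Dee has the highest closeness.

Dee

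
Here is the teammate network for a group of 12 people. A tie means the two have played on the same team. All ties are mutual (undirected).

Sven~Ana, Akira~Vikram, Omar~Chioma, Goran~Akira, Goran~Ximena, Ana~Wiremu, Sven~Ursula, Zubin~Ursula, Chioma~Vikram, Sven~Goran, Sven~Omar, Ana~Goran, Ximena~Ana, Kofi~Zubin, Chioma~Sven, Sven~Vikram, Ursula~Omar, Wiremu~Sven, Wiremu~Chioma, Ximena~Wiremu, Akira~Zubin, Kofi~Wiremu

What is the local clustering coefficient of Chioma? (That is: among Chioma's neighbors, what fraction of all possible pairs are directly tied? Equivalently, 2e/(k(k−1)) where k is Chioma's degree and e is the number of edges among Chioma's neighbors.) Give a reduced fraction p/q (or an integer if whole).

Chioma's neighbors: Omar, Sven, Vikram, and Wiremu (k = 4).
Possible neighbor pairs: C(4,2) = 6. Edges among them: Omar–Sven, Sven–Vikram, Sven–Wiremu → e = 3.
Clustering(Chioma) = 3/6 = 1/2.

1/2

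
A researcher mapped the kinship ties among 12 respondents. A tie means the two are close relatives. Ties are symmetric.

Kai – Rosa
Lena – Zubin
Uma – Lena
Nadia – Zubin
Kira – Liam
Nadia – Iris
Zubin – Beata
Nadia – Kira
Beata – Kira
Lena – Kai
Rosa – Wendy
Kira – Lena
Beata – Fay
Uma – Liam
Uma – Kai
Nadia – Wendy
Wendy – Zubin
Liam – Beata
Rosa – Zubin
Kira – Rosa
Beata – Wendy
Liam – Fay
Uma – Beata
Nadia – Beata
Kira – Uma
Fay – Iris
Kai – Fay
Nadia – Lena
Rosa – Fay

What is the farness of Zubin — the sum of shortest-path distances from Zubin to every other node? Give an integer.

17

Distances from Zubin: Beata:1, Fay:2, Iris:2, Kai:2, Kira:2, Lena:1, Liam:2, Nadia:1, Rosa:1, Uma:2, Wendy:1.
Sum = 1 + 2 + 2 + 2 + 2 + 1 + 2 + 1 + 1 + 2 + 1 = 17.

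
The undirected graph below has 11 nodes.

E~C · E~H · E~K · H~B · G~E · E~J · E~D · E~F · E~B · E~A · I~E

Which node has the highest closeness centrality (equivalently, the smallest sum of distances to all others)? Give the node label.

Farness (sum of distances to all others) for each node — A:19, B:18, C:19, D:19, E:10, F:19, G:19, H:18, I:19, J:19, K:19.
The smallest farness is 10, for E, so E has the highest closeness.

E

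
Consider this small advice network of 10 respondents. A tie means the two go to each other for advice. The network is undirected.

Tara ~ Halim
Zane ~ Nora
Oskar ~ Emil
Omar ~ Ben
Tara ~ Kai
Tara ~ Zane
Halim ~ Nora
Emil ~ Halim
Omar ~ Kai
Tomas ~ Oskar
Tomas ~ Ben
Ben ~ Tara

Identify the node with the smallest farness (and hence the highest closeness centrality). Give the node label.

Tara

Farness (sum of distances to all others) for each node — Ben:17, Emil:21, Halim:17, Kai:21, Nora:23, Omar:23, Oskar:23, Tara:15, Tomas:21, Zane:21.
The smallest farness is 15, for Tara, so Tara has the highest closeness.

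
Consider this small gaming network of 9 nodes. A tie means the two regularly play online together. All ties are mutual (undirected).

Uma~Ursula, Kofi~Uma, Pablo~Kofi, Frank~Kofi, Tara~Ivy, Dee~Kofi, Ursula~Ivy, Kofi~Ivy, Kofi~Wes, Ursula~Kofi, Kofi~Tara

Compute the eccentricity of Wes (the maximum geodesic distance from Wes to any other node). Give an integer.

2

Distances from Wes: Dee:2, Frank:2, Ivy:2, Kofi:1, Pablo:2, Tara:2, Uma:2, Ursula:2.
The largest is 2 (to Dee, Ursula, Ivy, Frank, Pablo, Tara, and Uma), so the eccentricity of Wes is 2.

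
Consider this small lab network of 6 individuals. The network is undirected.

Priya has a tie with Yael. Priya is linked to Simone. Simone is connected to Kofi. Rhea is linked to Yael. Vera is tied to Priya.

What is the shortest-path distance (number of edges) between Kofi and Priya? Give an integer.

2

One shortest route is Kofi – Simone – Priya, which uses 2 edges, and Kofi and Priya are not directly tied, so nothing shorter exists. So d(Kofi,Priya) = 2.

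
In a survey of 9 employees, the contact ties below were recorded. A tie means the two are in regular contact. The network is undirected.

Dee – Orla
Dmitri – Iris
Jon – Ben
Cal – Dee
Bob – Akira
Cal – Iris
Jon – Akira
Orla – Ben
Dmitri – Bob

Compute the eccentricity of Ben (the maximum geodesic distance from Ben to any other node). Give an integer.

Distances from Ben: Akira:2, Bob:3, Cal:3, Dee:2, Dmitri:4, Iris:4, Jon:1, Orla:1.
The largest is 4 (to Dmitri and Iris), so the eccentricity of Ben is 4.

4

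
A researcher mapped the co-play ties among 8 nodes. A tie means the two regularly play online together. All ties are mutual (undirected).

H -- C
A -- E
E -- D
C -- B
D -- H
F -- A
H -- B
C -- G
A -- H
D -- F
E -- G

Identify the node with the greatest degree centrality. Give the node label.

H

Degrees — A:3, B:2, C:3, D:3, E:3, F:2, G:2, H:4.
The maximum is 4, attained only by H.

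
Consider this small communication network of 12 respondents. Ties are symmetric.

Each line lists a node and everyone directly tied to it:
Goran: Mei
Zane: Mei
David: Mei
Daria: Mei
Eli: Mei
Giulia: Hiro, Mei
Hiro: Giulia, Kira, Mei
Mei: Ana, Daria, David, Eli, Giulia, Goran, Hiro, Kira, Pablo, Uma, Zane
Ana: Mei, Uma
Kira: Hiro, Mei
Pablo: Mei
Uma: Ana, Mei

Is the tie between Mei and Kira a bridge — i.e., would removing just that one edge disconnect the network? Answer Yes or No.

Even without that edge, Mei still reaches Kira via Mei – Hiro – Kira, so the network stays connected. Not a bridge.

No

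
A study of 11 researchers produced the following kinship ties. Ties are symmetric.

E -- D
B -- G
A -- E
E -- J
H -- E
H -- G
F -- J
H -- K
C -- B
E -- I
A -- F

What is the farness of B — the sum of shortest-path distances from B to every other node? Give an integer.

Distances from B: A:4, C:1, D:4, E:3, F:5, G:1, H:2, I:4, J:4, K:3.
Sum = 4 + 1 + 4 + 3 + 5 + 1 + 2 + 4 + 4 + 3 = 31.

31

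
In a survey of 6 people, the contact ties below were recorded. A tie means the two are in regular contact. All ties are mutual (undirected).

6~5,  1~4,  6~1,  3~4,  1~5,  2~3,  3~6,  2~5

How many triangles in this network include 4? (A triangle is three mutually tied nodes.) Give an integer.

0

4's neighbors are 1 and 3, but none of them are tied to each other, so no triangle contains 4.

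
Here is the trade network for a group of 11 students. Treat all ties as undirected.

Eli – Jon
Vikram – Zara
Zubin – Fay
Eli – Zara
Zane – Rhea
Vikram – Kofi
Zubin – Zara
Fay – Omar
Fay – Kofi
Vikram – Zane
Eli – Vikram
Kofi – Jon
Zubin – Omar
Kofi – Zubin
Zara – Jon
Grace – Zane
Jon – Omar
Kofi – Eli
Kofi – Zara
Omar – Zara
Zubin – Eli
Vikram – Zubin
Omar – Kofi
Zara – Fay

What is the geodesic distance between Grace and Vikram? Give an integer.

2

One shortest route is Grace – Zane – Vikram, which uses 2 edges, and Grace and Vikram are not directly tied, so nothing shorter exists. So d(Grace,Vikram) = 2.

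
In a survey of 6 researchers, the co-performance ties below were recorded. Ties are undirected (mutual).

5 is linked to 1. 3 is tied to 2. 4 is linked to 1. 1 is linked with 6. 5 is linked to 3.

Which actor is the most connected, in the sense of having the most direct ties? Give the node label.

Degrees — 1:3, 2:1, 3:2, 4:1, 5:2, 6:1.
The maximum is 3, attained only by 1.

1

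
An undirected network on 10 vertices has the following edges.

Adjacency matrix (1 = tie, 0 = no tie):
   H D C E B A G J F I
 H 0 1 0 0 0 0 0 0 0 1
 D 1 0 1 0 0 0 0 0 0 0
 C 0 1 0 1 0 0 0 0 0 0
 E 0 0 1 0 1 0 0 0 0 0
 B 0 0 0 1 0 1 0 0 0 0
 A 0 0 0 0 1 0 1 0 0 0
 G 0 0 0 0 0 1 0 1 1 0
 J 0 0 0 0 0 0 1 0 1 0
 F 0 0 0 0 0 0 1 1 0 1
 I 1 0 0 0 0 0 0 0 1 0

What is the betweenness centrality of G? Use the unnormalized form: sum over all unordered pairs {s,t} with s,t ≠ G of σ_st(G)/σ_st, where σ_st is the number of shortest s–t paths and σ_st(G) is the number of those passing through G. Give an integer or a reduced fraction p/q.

19/2

Pairs whose geodesics pass through G — H–A: 1; C–J: 1/2; E–J: 1; E–F: 1; B–J: 1; B–F: 1; B–I: 1; A–J: 1; A–F: 1; A–I: 1.
All other pairs contribute 0.
Summing the contributions gives betweenness(G) = 19/2.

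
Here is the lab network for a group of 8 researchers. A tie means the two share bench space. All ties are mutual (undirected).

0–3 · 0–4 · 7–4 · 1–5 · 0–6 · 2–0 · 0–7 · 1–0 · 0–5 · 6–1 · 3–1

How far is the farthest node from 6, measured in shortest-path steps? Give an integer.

2

Distances from 6: 0:1, 1:1, 2:2, 3:2, 4:2, 5:2, 7:2.
The largest is 2 (to 4, 2, 3, 7, and 5), so the eccentricity of 6 is 2.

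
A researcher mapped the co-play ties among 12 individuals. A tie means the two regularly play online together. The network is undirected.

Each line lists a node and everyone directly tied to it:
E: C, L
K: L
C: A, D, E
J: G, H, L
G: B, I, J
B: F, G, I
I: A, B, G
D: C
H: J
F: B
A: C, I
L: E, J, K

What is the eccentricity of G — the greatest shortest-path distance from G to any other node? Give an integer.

Distances from G: A:2, B:1, C:3, D:4, E:3, F:2, H:2, I:1, J:1, K:3, L:2.
The largest is 4 (to D), so the eccentricity of G is 4.

4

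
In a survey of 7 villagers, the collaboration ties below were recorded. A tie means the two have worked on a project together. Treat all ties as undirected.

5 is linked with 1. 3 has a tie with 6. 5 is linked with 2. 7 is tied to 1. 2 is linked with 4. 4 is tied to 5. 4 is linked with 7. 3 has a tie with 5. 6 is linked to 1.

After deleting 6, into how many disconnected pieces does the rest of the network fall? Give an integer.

6's neighbors (1 and 3) remain reachable from one another through other ties, so the rest of the network stays in one piece.

1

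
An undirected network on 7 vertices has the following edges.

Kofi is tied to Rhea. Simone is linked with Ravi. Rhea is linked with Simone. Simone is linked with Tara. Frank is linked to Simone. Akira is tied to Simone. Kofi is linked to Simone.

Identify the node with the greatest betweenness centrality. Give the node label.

Unnormalized betweenness of each node: Akira:0, Frank:0, Kofi:0, Ravi:0, Rhea:0, Simone:14, Tara:0.
Simone has the largest value, 14, making it the main broker — the node through which the most shortest paths run.

Simone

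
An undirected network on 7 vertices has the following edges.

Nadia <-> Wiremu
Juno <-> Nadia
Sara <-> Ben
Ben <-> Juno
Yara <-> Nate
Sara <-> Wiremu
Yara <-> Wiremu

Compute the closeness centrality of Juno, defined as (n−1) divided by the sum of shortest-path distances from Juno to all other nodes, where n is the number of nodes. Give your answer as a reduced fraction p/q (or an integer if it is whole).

Distances from Juno: Ben:1, Nadia:1, Nate:4, Sara:2, Wiremu:2, Yara:3. Sum = 13.
n = 7, so closeness = 6/13.

6/13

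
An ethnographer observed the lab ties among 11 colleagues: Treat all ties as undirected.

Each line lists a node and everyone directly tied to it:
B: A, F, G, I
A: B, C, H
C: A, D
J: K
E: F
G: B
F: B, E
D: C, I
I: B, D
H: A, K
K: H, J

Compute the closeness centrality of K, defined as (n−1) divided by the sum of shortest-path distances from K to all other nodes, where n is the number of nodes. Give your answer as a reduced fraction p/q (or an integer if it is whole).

10/31

Distances from K: A:2, B:3, C:3, D:4, E:5, F:4, G:4, H:1, I:4, J:1. Sum = 31.
n = 11, so closeness = 10/31.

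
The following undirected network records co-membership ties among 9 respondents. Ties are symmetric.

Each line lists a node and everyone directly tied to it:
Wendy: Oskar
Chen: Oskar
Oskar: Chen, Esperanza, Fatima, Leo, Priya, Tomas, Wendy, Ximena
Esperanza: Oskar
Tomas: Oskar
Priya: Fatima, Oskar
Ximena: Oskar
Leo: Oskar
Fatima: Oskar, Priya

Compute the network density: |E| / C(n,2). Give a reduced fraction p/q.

There are 9 edges and 9 nodes, so the maximum possible is C(9,2) = 36.
Density = 9/36 = 1/4.

1/4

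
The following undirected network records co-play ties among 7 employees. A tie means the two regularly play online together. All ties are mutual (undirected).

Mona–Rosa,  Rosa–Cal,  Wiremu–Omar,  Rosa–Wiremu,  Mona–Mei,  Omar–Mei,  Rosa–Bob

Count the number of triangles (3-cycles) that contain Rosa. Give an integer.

Rosa's neighbors are Bob, Cal, Mona, and Wiremu, but none of them are tied to each other, so no triangle contains Rosa.

0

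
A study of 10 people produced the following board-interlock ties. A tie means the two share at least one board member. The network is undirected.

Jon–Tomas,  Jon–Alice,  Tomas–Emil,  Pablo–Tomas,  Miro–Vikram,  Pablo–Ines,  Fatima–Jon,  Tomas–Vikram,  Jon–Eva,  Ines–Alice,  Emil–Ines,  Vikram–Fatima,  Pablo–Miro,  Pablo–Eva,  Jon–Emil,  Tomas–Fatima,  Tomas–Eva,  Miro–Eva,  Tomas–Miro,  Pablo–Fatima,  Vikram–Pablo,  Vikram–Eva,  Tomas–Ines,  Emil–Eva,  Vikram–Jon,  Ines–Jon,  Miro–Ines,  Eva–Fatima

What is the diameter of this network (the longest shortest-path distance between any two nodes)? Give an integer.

2

Eccentricity of each node (its greatest distance to any other): Alice:2, Emil:2, Eva:2, Fatima:2, Ines:2, Jon:2, Miro:2, Pablo:2, Tomas:2, Vikram:2.
The maximum eccentricity is 2, realized for instance by the pair Ines–Eva via Ines – Pablo – Eva. So the diameter is 2.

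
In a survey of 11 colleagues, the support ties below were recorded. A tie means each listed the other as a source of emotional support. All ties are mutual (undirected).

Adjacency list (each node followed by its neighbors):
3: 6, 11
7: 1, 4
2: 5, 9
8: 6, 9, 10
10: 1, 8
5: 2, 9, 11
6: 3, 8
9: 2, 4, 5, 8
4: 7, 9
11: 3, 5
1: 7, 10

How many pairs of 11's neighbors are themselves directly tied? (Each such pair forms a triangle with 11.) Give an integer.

11's neighbors are 3 and 5, but none of them are tied to each other, so no triangle contains 11.

0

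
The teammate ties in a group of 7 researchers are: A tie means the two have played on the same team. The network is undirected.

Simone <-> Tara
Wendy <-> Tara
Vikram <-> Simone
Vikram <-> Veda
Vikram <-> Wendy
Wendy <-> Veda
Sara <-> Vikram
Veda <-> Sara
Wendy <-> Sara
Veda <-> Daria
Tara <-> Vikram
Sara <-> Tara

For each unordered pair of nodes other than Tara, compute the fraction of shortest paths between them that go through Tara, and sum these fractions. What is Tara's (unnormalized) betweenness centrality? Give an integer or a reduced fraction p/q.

1

Pairs whose geodesics pass through Tara — Sara–Simone: 1/2; Simone–Wendy: 1/2.
All other pairs contribute 0.
Summing the contributions gives betweenness(Tara) = 1.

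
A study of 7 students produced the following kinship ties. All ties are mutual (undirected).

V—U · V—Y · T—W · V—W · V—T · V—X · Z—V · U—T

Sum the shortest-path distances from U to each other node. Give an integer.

10

Distances from U: T:1, V:1, W:2, X:2, Y:2, Z:2.
Sum = 1 + 1 + 2 + 2 + 2 + 2 = 10.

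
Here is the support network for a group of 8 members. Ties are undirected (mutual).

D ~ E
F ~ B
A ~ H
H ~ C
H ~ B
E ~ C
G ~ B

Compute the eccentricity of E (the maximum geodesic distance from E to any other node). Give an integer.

4

Distances from E: A:3, B:3, C:1, D:1, F:4, G:4, H:2.
The largest is 4 (to G and F), so the eccentricity of E is 4.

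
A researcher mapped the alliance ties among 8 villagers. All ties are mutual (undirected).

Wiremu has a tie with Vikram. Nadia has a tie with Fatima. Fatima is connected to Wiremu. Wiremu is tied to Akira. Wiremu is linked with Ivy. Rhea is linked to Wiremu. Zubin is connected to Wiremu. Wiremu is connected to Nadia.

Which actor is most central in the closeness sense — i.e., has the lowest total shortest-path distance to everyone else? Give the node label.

Farness (sum of distances to all others) for each node — Akira:13, Fatima:12, Ivy:13, Nadia:12, Rhea:13, Vikram:13, Wiremu:7, Zubin:13.
The smallest farness is 7, for Wiremu, so Wiremu has the highest closeness.

Wiremu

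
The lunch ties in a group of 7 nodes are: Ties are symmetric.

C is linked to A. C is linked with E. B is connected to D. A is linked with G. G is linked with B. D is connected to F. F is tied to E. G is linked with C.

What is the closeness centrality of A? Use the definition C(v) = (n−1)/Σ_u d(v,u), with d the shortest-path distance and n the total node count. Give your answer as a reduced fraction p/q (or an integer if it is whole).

1/2

Distances from A: B:2, C:1, D:3, E:2, F:3, G:1. Sum = 12.
n = 7, so closeness = 6/12 = 1/2.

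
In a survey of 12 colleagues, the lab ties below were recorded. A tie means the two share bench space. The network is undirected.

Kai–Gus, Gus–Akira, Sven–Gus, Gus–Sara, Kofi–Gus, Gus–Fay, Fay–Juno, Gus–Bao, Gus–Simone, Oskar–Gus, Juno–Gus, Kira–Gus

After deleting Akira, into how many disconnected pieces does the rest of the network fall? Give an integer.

1

Akira's neighbors (Gus) remain reachable from one another through other ties, so the rest of the network stays in one piece.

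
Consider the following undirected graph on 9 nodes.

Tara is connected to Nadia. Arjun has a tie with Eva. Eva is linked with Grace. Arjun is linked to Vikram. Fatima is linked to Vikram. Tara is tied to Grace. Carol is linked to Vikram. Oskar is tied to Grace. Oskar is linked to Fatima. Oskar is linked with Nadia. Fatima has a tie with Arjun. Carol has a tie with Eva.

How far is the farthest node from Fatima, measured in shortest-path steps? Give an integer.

Distances from Fatima: Arjun:1, Carol:2, Eva:2, Grace:2, Nadia:2, Oskar:1, Tara:3, Vikram:1.
The largest is 3 (to Tara), so the eccentricity of Fatima is 3.

3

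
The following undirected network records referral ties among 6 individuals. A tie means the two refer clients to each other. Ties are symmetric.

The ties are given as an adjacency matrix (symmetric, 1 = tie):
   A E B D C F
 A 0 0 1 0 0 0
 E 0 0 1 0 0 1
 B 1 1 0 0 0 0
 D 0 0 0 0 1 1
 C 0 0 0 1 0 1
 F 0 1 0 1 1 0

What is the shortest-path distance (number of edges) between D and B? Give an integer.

One shortest route is D – F – E – B, which uses 3 edges, and at distance 2 from D we only reach {E}, which does not include B. So d(D,B) = 3.

3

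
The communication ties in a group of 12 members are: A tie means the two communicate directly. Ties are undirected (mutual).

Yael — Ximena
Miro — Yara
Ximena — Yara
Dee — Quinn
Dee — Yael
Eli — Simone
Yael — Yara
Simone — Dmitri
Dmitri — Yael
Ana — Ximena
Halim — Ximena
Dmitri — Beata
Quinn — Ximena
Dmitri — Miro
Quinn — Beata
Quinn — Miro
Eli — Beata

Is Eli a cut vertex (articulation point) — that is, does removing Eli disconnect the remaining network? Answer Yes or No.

Even without Eli, every remaining node can still reach every other (the residual graph is connected), so Eli is not a cut vertex.

No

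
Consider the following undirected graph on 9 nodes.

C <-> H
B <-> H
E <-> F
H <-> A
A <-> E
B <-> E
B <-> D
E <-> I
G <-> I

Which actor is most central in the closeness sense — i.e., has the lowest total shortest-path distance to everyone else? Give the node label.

Farness (sum of distances to all others) for each node — A:16, B:14, C:24, D:21, E:13, F:20, G:25, H:17, I:18.
The smallest farness is 13, for E, so E has the highest closeness.

E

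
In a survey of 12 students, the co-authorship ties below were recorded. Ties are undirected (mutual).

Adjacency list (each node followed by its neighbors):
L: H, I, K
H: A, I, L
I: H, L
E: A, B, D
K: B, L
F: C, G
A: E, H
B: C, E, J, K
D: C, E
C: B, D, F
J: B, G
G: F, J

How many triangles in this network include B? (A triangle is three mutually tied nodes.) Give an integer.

0

B's neighbors are C, E, J, and K, but none of them are tied to each other, so no triangle contains B.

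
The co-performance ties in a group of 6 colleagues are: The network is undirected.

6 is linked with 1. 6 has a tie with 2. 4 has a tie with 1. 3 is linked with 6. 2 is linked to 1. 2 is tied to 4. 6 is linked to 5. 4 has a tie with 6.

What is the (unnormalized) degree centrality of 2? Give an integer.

3

2 is directly tied to 1, 4, and 6. That is 3 neighbors, so the degree of 2 is 3.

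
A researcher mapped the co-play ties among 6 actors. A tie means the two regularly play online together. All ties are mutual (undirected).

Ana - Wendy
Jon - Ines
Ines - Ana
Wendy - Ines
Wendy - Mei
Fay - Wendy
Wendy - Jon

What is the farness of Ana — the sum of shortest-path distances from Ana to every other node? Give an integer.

8

Distances from Ana: Fay:2, Ines:1, Jon:2, Mei:2, Wendy:1.
Sum = 2 + 1 + 2 + 2 + 1 = 8.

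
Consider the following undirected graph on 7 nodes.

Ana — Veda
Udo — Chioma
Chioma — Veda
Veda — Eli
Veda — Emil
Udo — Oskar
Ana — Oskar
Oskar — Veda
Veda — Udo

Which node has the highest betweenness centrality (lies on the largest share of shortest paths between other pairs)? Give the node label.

Veda

Unnormalized betweenness of each node: Ana:0, Chioma:0, Eli:0, Emil:0, Oskar:1/2, Udo:1/2, Veda:11.
Veda has the largest value, 11, making it the main broker — the node through which the most shortest paths run.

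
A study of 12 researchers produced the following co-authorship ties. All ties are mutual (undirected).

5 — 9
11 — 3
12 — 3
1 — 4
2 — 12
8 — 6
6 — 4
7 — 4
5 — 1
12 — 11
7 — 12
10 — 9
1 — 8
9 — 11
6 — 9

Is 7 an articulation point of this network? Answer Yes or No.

Even without 7, every remaining node can still reach every other (the residual graph is connected), so 7 is not a cut vertex.

No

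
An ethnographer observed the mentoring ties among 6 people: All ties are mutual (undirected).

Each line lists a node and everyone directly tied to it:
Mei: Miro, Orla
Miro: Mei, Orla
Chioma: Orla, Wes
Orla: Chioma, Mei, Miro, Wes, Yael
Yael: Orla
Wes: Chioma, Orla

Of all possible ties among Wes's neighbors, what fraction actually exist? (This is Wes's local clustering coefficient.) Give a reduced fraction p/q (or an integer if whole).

1

Wes's neighbors: Chioma and Orla (k = 2).
Possible neighbor pairs: C(2,2) = 1. Edges among them: Chioma–Orla → e = 1.
Clustering(Wes) = 1/1.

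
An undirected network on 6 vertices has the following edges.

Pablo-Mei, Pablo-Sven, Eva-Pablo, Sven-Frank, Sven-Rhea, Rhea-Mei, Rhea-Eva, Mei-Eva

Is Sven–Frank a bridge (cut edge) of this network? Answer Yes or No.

Yes

Without the Sven–Frank edge there is no alternate route between Sven and Frank, so the network disconnects. It is a bridge.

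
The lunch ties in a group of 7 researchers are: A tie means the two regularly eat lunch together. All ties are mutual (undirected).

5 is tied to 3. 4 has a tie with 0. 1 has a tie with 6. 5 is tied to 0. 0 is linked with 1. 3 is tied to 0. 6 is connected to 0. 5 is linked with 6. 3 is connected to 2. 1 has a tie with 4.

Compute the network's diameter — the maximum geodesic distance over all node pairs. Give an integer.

3

Eccentricity of each node (its greatest distance to any other): 0:2, 1:3, 2:3, 3:2, 4:3, 5:2, 6:3.
The maximum eccentricity is 3, realized for instance by the pair 4–2 via 4 – 0 – 3 – 2. So the diameter is 3.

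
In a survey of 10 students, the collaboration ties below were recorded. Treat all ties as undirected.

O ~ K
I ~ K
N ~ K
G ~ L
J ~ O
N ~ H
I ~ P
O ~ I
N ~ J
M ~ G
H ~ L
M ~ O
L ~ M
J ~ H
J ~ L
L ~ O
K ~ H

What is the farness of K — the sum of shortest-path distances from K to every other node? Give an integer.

Distances from K: G:3, H:1, I:1, J:2, L:2, M:2, N:1, O:1, P:2.
Sum = 3 + 1 + 1 + 2 + 2 + 2 + 1 + 1 + 2 = 15.

15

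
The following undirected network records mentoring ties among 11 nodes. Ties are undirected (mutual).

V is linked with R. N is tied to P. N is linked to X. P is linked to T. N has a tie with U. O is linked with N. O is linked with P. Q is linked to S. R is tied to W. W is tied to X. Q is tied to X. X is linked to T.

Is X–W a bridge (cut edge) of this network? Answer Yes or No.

Yes

Without the X–W edge there is no alternate route between X and W, so the network disconnects. It is a bridge.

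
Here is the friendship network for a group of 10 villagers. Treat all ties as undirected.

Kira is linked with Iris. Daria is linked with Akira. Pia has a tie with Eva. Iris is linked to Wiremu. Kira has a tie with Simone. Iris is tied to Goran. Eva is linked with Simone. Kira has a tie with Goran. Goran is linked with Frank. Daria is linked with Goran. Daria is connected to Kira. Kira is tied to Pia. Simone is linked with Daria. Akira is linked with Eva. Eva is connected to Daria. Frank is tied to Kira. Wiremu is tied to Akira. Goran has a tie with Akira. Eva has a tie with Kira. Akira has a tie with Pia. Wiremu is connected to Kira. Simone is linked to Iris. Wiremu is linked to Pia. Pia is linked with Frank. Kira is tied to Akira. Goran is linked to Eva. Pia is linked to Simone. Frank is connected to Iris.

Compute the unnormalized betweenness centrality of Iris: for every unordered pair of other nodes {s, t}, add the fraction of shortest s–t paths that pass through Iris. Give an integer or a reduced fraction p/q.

Pairs whose geodesics pass through Iris — Goran–Wiremu: 1/3; Goran–Simone: 1/4; Wiremu–Simone: 1/3; Wiremu–Frank: 1/3; Simone–Frank: 1/3.
All other pairs contribute 0.
Summing the contributions gives betweenness(Iris) = 19/12.

19/12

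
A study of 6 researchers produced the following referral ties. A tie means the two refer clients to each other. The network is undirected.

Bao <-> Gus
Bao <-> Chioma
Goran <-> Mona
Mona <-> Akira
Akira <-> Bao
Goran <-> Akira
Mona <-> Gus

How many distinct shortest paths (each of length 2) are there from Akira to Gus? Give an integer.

The shortest distance is 2. The length-2 paths are: Akira–Mona–Gus; Akira–Bao–Gus.
That gives 2 distinct shortest paths.

2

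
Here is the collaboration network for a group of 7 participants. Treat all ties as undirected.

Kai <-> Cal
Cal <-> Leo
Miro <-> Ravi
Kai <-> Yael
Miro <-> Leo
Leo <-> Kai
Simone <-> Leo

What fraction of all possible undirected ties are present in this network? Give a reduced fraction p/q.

There are 7 edges and 7 nodes, so the maximum possible is C(7,2) = 21.
Density = 7/21 = 1/3.

1/3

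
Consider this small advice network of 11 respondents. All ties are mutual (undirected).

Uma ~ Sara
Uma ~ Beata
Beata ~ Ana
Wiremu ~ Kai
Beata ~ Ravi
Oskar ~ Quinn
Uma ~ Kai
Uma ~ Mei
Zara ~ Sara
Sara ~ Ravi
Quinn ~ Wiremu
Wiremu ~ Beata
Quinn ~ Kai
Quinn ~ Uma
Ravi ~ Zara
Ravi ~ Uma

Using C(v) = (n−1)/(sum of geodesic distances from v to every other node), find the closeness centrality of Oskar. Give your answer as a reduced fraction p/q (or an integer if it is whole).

Distances from Oskar: Ana:4, Beata:3, Kai:2, Mei:3, Quinn:1, Ravi:3, Sara:3, Uma:2, Wiremu:2, Zara:4. Sum = 27.
n = 11, so closeness = 10/27.

10/27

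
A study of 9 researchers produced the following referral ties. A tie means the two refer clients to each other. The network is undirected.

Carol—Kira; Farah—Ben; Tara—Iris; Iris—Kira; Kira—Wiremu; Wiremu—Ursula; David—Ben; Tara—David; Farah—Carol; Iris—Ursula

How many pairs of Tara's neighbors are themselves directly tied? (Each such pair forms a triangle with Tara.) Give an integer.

0

Tara's neighbors are David and Iris, but none of them are tied to each other, so no triangle contains Tara.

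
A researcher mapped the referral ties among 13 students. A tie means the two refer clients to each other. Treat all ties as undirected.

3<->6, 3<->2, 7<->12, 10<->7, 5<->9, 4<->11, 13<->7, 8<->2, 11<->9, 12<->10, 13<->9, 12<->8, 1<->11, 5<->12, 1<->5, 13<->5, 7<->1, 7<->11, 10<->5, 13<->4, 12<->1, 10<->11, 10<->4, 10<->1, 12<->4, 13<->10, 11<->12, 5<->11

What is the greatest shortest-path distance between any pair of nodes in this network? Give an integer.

Eccentricity of each node (its greatest distance to any other): 1:5, 2:4, 3:5, 4:5, 5:5, 6:6, 7:5, 8:3, 9:6, 10:5, 11:5, 12:4, 13:6.
The maximum eccentricity is 6, realized for instance by the pair 6–13 via 6 – 3 – 2 – 8 – 12 – 10 – 13. So the diameter is 6.

6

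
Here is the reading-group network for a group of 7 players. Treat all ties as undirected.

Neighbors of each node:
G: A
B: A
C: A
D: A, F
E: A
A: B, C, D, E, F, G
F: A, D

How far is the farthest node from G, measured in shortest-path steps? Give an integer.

Distances from G: A:1, B:2, C:2, D:2, E:2, F:2.
The largest is 2 (to F, E, C, D, and B), so the eccentricity of G is 2.

2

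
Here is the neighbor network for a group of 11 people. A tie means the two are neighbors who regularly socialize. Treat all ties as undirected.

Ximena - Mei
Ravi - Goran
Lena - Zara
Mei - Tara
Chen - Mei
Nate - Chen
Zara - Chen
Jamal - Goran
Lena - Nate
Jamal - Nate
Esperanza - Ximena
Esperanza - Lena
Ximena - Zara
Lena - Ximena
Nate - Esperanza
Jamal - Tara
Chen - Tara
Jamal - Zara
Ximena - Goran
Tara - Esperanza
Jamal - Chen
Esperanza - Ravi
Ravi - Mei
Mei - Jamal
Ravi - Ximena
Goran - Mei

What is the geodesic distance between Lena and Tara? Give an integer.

2

One shortest route is Lena – Esperanza – Tara, which uses 2 edges, and Lena and Tara are not directly tied, so nothing shorter exists. So d(Lena,Tara) = 2.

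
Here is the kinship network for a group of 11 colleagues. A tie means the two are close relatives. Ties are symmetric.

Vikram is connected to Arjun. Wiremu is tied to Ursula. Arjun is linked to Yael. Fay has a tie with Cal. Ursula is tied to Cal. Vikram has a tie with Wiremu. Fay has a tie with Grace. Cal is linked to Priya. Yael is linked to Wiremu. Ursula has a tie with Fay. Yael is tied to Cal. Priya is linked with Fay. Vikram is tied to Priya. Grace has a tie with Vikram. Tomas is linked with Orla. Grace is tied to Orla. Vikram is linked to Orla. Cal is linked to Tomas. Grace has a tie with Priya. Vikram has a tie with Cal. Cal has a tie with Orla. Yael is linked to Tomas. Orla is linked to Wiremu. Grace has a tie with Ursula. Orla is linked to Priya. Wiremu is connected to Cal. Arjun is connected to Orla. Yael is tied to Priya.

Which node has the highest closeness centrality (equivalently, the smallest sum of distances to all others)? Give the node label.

Cal

Farness (sum of distances to all others) for each node — Arjun:19, Cal:12, Fay:17, Grace:15, Orla:13, Priya:14, Tomas:17, Ursula:17, Vikram:14, Wiremu:15, Yael:15.
The smallest farness is 12, for Cal, so Cal has the highest closeness.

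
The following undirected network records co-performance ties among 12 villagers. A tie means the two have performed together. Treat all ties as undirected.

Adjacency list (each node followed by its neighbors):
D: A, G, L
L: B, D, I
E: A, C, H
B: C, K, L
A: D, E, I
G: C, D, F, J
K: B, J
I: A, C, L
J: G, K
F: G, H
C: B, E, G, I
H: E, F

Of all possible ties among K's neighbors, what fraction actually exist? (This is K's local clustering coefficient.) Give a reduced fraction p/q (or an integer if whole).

K's neighbors: B and J (k = 2).
Possible neighbor pairs: C(2,2) = 1. Edges among them: none → e = 0.
Clustering(K) = 0/1.

0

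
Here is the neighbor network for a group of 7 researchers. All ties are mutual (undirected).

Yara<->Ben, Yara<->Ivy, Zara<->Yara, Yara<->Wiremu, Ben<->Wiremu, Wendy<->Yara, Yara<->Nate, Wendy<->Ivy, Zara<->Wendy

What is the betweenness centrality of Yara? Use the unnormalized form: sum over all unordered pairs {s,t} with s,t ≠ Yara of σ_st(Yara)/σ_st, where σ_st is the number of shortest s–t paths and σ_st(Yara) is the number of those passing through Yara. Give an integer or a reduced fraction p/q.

23/2

Pairs whose geodesics pass through Yara — Zara–Nate: 1; Zara–Ben: 1; Zara–Wiremu: 1; Zara–Ivy: 1/2; Nate–Ben: 1; Nate–Wiremu: 1; Nate–Wendy: 1; Nate–Ivy: 1; Ben–Wendy: 1; Ben–Ivy: 1; Wiremu–Wendy: 1; Wiremu–Ivy: 1.
All other pairs contribute 0.
Summing the contributions gives betweenness(Yara) = 23/2.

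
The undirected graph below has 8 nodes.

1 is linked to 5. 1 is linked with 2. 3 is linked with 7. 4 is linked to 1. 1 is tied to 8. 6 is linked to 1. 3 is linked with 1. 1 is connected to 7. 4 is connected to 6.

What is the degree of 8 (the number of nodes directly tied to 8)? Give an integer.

8 is directly tied to 1. That is 1 neighbor, so the degree of 8 is 1.

1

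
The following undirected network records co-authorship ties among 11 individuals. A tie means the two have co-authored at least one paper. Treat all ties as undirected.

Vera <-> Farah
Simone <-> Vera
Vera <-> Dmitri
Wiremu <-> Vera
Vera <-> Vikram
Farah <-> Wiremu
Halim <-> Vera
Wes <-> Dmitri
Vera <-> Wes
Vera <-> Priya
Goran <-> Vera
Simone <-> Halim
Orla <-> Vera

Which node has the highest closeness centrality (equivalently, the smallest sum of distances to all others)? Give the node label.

Farness (sum of distances to all others) for each node — Dmitri:18, Farah:18, Goran:19, Halim:18, Orla:19, Priya:19, Simone:18, Vera:10, Vikram:19, Wes:18, Wiremu:18.
The smallest farness is 10, for Vera, so Vera has the highest closeness.

Vera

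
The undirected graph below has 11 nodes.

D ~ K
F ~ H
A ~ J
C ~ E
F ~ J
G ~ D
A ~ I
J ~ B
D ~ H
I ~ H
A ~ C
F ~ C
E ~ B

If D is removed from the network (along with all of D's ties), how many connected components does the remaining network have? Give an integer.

Without D, the remaining ties split the others into: {A, B, C, E, F, H, I, J}; {K}; {G}.
That's 3 separate components.

3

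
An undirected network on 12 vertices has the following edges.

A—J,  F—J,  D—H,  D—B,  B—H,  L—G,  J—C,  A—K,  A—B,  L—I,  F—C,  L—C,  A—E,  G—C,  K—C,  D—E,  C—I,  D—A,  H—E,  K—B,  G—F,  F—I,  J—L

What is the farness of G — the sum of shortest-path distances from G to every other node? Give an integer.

27

Distances from G: A:3, B:3, C:1, D:4, E:4, F:1, H:4, I:2, J:2, K:2, L:1.
Sum = 3 + 3 + 1 + 4 + 4 + 1 + 4 + 2 + 2 + 2 + 1 = 27.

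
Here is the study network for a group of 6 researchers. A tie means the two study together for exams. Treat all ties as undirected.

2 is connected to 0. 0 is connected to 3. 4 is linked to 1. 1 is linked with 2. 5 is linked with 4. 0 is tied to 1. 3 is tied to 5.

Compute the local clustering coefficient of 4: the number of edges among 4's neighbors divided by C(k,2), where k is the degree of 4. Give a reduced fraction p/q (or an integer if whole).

0

4's neighbors: 1 and 5 (k = 2).
Possible neighbor pairs: C(2,2) = 1. Edges among them: none → e = 0.
Clustering(4) = 0/1.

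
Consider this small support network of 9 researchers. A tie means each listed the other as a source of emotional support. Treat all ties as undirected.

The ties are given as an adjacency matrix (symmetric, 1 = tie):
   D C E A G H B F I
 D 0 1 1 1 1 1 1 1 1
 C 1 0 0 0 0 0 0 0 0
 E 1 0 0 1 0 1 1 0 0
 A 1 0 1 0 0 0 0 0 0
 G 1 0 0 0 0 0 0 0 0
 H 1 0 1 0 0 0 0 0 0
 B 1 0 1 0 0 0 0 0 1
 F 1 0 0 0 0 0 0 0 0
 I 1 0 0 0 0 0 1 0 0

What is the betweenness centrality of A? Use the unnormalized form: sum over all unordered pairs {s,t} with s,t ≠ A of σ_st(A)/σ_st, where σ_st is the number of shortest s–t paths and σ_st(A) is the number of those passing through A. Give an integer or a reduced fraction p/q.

No shortest path between any pair of other nodes passes through A.
Summing the contributions gives betweenness(A) = 0.

0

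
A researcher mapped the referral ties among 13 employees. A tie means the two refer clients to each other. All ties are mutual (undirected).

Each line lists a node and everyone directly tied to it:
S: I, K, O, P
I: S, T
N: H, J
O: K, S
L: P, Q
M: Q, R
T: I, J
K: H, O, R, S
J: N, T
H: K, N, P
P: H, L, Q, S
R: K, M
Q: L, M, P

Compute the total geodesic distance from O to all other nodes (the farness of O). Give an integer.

Distances from O: H:2, I:2, J:4, K:1, L:3, M:3, N:3, P:2, Q:3, R:2, S:1, T:3.
Sum = 2 + 2 + 4 + 1 + 3 + 3 + 3 + 2 + 3 + 2 + 1 + 3 = 29.

29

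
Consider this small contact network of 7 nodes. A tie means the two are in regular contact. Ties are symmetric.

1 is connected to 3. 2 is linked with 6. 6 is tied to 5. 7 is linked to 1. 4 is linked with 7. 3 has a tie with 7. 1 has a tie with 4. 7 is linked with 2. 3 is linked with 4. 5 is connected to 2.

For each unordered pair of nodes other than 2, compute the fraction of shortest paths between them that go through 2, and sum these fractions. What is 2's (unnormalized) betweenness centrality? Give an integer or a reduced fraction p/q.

8

Pairs whose geodesics pass through 2 — 6–7: 1; 6–4: 1; 6–3: 1; 6–1: 1; 5–7: 1; 5–4: 1; 5–3: 1; 5–1: 1.
All other pairs contribute 0.
Summing the contributions gives betweenness(2) = 8.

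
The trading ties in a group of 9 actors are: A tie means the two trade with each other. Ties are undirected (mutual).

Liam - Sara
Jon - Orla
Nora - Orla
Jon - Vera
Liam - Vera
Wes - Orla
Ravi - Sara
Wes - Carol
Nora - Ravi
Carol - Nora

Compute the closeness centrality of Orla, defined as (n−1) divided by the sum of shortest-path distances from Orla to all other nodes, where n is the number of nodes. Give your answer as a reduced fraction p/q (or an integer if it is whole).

8/15

Distances from Orla: Carol:2, Jon:1, Liam:3, Nora:1, Ravi:2, Sara:3, Vera:2, Wes:1. Sum = 15.
n = 9, so closeness = 8/15.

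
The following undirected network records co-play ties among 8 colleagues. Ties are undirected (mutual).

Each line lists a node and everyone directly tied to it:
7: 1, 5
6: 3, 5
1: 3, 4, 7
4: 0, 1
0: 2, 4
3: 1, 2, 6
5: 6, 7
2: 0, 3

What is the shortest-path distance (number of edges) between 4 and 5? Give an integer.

One shortest route is 4 – 1 – 7 – 5, which uses 3 edges, and at distance 2 from 4 we only reach {2, 3, 7}, which does not include 5. So d(4,5) = 3.

3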